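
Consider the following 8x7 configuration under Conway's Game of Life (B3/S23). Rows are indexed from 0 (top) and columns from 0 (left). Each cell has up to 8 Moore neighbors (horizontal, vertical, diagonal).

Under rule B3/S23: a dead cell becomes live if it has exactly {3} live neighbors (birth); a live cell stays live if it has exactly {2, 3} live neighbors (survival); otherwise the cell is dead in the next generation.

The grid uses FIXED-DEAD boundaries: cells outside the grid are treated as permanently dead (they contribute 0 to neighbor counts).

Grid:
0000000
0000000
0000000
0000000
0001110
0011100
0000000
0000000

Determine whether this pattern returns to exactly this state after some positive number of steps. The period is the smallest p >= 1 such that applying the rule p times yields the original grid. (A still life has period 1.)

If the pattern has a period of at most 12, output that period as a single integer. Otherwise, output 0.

Answer: 2

Derivation:
Simulating and comparing each generation to the original:
Gen 0 (original, given above): 6 live cells
Gen 1: 6 live cells, differs from original
Gen 2: 6 live cells, MATCHES original -> period = 2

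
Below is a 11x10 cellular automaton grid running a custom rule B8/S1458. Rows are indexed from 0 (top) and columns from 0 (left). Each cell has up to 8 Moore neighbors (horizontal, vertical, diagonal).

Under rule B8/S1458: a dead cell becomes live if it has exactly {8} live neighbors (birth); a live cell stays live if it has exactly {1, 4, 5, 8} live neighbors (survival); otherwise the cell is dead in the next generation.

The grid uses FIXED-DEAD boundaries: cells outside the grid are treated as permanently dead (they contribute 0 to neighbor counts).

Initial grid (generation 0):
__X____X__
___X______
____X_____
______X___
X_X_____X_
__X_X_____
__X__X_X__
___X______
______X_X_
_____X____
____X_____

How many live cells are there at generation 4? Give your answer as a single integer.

Simulating step by step:
Generation 0 (given above): 18 live cells
Generation 1: 8 live cells
__X_______
__________
____X_____
__________
__X_______
____X_____
_____X____
___X______
______X___
__________
____X_____
Generation 2: 2 live cells
__________
__________
__________
__________
__________
____X_____
_____X____
__________
__________
__________
__________
Generation 3: 2 live cells
__________
__________
__________
__________
__________
____X_____
_____X____
__________
__________
__________
__________
Generation 4: 2 live cells
__________
__________
__________
__________
__________
____X_____
_____X____
__________
__________
__________
__________
Population at generation 4: 2

Answer: 2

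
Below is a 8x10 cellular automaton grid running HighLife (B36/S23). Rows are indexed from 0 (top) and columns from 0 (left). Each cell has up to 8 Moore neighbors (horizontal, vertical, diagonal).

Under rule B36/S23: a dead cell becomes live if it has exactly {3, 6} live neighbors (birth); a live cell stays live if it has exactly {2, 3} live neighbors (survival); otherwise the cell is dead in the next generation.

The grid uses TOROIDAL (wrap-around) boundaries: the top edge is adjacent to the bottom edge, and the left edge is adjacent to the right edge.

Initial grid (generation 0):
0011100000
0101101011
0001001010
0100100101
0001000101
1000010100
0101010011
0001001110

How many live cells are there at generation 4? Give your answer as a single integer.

Simulating step by step:
Generation 0 (given above): 31 live cells
Generation 1: 28 live cells
0000001001
0000000011
0001001000
1011101101
0000100101
1010000100
1010010001
0000011111
Generation 2: 31 live cells
1000011010
0000000111
1011111000
1010101101
0010110101
1001001000
1000010000
0000010100
Generation 3: 27 live cells
0000010000
1101000010
1010100000
1010000101
0010100101
1101001001
0000110000
0000110101
Generation 4: 31 live cells
1000011011
1111100001
0110000010
1010000001
1010001100
1111001011
0001000011
0000000000
Population at generation 4: 31

Answer: 31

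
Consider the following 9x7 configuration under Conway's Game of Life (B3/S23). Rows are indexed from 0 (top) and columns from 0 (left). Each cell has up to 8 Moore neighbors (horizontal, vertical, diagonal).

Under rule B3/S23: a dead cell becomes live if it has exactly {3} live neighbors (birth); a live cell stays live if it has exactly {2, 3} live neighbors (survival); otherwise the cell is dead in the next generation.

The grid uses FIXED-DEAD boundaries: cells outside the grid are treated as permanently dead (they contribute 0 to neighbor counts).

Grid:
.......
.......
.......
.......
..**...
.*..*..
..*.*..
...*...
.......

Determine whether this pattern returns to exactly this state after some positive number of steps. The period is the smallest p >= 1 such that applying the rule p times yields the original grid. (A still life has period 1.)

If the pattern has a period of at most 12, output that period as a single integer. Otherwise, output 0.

Answer: 1

Derivation:
Simulating and comparing each generation to the original:
Gen 0 (original, given above): 7 live cells
Gen 1: 7 live cells, MATCHES original -> period = 1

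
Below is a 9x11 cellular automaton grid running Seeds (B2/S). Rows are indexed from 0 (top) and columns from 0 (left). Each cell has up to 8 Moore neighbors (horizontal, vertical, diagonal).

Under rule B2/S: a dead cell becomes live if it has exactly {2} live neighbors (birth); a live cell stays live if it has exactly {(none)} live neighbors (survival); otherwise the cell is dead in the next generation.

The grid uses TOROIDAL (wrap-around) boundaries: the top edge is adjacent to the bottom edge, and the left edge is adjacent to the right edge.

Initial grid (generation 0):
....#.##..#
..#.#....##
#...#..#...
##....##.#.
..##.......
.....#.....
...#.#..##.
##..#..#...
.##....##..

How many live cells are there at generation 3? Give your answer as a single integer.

Answer: 17

Derivation:
Simulating step by step:
Generation 0 (given above): 31 live cells
Generation 1: 23 live cells
...........
.#.........
..#........
....##.....
#...##.##.#
......#.##.
###....#..#
.....#....#
....#....##
Generation 2: 26 live cells
#........##
..#........
.#.###.....
##.....####
...#.......
..###......
.....#.....
..###.#.#..
#....#.....
Generation 3: 17 live cells
...........
.....#...#.
......##...
.....##....
.......#...
.....#.....
.#....##...
.#.....#...
..#...###..
Population at generation 3: 17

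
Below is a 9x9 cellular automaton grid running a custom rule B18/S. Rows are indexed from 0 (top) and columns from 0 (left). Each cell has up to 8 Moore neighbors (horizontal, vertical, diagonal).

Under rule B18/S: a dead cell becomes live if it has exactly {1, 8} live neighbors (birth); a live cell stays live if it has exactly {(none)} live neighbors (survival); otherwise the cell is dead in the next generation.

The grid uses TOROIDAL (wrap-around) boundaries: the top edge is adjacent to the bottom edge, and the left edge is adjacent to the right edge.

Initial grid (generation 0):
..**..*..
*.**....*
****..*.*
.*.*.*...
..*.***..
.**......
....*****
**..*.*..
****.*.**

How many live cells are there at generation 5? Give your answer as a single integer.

Answer: 4

Derivation:
Simulating step by step:
Generation 0 (given above): 38 live cells
Generation 1: 1 live cells
.........
.........
.........
.........
.......*.
.........
.........
.........
.........
Generation 2: 8 live cells
.........
.........
.........
......***
......*.*
......***
.........
.........
.........
Generation 3: 5 live cells
.........
.........
*....*...
.........
.......*.
.........
*....*...
.........
.........
Generation 4: 32 live cells
.........
**..***.*
.*..*.*.*
**..**.*.
......*.*
**..**.*.
.*..*.*.*
**..***.*
.........
Generation 5: 4 live cells
..**.....
.........
.........
.........
.........
.........
.........
.........
..**.....
Population at generation 5: 4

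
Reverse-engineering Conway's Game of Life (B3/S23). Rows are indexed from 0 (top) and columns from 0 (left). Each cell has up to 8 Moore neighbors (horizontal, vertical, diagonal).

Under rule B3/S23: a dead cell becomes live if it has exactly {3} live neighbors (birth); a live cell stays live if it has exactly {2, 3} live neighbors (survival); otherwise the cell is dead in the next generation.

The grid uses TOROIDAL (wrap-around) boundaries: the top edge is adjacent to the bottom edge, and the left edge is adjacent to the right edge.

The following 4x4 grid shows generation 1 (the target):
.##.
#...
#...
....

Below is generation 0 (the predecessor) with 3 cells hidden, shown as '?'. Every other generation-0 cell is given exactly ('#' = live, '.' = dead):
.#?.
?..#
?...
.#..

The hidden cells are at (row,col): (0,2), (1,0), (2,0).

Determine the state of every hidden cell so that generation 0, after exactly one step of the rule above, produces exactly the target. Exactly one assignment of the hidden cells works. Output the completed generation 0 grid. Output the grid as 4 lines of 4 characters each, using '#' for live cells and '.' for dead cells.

Hidden generation-0 cells (in order): (0,2), (1,0), (2,0).
A hidden cell only influences target cells in its own 3x3 neighborhood. Try each of the 2^3 = 8 assignments, step the completed generation 0 forward once under B3/S23, and compare with the target:
  (0,2)=. (1,0)=. (2,0)=. -> step gives (0,0)='#' but target has '.' -> reject
  (0,2)=. (1,0)=. (2,0)=# -> step gives (0,0)='#' but target has '.' -> reject
  (0,2)=. (1,0)=# (2,0)=. -> step reproduces the target at every cell -> ACCEPT
  (0,2)=. (1,0)=# (2,0)=# -> step gives (1,1)='#' but target has '.' -> reject
  (0,2)=# (1,0)=. (2,0)=. -> step gives (0,0)='#' but target has '.' -> reject
  (0,2)=# (1,0)=. (2,0)=# -> step gives (0,0)='#' but target has '.' -> reject
  (0,2)=# (1,0)=# (2,0)=. -> step gives (0,3)='#' but target has '.' -> reject
  (0,2)=# (1,0)=# (2,0)=# -> step gives (0,3)='#' but target has '.' -> reject
Unique solution: (0,2)=dead, (1,0)=live, (2,0)=dead.
Check: live-neighbor counts of every cell in the completed generation 0:
4232
2221
3222
2120
Applying B3/S23 to generation 0 with these counts gives:
.##.
#...
#...
....
which matches the target exactly.

Answer: .#..
#..#
....
.#..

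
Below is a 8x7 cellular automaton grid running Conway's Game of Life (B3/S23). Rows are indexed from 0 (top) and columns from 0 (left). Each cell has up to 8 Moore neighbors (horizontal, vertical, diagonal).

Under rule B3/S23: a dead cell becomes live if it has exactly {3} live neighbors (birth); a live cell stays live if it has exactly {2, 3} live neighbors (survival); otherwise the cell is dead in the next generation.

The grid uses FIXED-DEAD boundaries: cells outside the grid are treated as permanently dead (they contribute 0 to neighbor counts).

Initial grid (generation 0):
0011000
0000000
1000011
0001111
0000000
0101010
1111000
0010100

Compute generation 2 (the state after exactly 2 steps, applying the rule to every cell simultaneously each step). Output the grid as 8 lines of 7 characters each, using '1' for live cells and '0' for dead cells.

Answer: 0000000
0000000
0000010
0001001
0110000
1101100
1011000
0000000

Derivation:
Simulating step by step:
Generation 0 (given above): 18 live cells
Generation 1: 12 live cells
0000000
0000000
0000001
0000101
0011001
1101100
1000000
0010000
Generation 2: 12 live cells
(generation 2 grid is the final answer)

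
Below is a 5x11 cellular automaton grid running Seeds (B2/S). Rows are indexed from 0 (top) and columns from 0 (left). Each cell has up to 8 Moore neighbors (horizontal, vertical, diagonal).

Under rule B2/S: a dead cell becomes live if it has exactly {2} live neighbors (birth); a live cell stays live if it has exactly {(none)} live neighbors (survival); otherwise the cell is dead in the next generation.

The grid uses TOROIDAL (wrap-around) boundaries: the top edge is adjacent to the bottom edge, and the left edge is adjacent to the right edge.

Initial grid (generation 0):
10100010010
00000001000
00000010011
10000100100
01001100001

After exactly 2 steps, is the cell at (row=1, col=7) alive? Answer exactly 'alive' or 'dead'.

Simulating step by step:
Generation 0 (given above): 15 live cells
Generation 1: 15 live cells
00011001100
11000100000
10000100000
01000001000
00110001100
Generation 2: 16 live cells
10000100010
00110001101
00101000001
10011000000
01000000010

Cell (1,7) at generation 2: 1 -> alive

Answer: alive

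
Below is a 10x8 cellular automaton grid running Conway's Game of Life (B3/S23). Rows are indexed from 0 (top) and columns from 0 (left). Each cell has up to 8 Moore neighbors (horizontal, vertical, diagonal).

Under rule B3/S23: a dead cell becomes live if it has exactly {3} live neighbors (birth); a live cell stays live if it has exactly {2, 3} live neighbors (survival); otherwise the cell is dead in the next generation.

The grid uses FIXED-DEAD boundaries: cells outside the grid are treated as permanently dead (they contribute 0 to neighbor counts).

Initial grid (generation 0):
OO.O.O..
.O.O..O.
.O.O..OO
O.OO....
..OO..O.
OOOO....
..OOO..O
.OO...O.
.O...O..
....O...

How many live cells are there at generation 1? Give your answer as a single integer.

Simulating step by step:
Generation 0 (given above): 31 live cells
Generation 1: 28 live cells
OO..O...
.O.O.OOO
OO.OO.OO
....O.OO
O...O...
........
O...O...
.O..OOO.
.OO..O..
........
Population at generation 1: 28

Answer: 28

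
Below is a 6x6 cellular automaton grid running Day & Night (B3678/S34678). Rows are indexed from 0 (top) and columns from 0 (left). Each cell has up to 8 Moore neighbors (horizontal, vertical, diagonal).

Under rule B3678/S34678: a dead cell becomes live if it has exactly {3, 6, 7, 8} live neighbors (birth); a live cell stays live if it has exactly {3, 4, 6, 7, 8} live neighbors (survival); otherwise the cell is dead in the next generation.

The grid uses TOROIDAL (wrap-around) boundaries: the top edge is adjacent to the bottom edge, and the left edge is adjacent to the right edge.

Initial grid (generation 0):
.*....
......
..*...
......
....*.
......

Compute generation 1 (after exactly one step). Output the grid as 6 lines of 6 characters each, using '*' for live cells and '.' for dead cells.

Answer: ......
......
......
......
......
......

Derivation:
Simulating step by step:
Generation 0 (given above): 3 live cells
Generation 1: 0 live cells
(generation 1 grid is the final answer)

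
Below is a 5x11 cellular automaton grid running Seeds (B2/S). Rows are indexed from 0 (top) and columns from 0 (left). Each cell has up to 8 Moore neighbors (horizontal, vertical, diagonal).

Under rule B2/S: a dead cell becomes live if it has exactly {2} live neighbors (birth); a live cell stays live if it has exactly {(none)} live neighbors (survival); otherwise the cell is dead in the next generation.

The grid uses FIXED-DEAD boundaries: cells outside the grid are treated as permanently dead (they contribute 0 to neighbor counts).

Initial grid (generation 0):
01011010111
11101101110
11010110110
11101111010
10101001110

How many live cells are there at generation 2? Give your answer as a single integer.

Answer: 0

Derivation:
Simulating step by step:
Generation 0 (given above): 36 live cells
Generation 1: 1 live cells
00000000000
00000000000
00000000000
00000000000
00000000001
Generation 2: 0 live cells
00000000000
00000000000
00000000000
00000000000
00000000000
Population at generation 2: 0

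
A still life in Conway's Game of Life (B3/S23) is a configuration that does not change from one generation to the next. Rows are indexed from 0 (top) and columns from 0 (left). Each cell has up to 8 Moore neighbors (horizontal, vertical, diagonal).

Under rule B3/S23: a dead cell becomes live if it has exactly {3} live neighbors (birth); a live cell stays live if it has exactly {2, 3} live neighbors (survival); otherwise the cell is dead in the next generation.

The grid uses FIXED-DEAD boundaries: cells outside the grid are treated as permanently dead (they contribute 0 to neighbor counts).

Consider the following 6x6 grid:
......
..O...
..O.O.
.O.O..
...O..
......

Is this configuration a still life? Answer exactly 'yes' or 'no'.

Compute generation 1 and compare to generation 0 (given above):
Generation 1:
......
...O..
.OO...
...OO.
..O...
......
Cell (1,2) differs: gen0=1 vs gen1=0 -> NOT a still life.

Answer: no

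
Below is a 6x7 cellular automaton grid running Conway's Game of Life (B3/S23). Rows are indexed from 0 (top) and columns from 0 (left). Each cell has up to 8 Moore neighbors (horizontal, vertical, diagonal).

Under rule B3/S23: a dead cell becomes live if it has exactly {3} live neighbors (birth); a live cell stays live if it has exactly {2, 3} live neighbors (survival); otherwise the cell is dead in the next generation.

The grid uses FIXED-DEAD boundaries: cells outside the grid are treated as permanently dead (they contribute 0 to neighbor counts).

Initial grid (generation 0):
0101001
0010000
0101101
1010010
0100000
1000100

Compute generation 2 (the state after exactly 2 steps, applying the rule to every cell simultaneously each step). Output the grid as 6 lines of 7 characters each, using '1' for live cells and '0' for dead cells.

Answer: 0000000
0100010
1100001
1000010
1111100
0000000

Derivation:
Simulating step by step:
Generation 0 (given above): 14 live cells
Generation 1: 15 live cells
0010000
0100110
0101110
1011110
1100000
0000000
Generation 2: 12 live cells
(generation 2 grid is the final answer)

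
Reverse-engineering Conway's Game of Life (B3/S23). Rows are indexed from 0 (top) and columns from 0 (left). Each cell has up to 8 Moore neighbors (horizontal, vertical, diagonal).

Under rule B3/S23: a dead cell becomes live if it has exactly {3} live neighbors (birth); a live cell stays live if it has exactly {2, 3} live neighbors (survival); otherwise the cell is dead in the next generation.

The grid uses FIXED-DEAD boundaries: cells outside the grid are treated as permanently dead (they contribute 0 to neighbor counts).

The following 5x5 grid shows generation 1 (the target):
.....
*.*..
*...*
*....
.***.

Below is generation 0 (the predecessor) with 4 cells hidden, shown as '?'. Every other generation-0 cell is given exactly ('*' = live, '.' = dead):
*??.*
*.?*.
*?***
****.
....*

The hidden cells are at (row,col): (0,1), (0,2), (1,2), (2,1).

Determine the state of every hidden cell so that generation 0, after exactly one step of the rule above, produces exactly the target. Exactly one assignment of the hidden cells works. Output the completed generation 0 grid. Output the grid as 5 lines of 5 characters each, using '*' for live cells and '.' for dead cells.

Hidden generation-0 cells (in order): (0,1), (0,2), (1,2), (2,1).
A hidden cell only influences target cells in its own 3x3 neighborhood. Try each of the 2^4 = 16 assignments, step the completed generation 0 forward once under B3/S23, and compare with the target:
  (0,1)=. (0,2)=. (1,2)=. (2,1)=. -> step reproduces the target at every cell -> ACCEPT
  (0,1)=. (0,2)=. (1,2)=. (2,1)=* -> step gives (1,2)='.' but target has '*' -> reject
  (0,1)=. (0,2)=. (1,2)=* (2,1)=. -> step gives (0,1)='*' but target has '.' -> reject
  (0,1)=. (0,2)=. (1,2)=* (2,1)=* -> step gives (0,1)='*' but target has '.' -> reject
  (0,1)=. (0,2)=* (1,2)=. (2,1)=. -> step gives (0,1)='*' but target has '.' -> reject
  (0,1)=. (0,2)=* (1,2)=. (2,1)=* -> step gives (0,1)='*' but target has '.' -> reject
  (0,1)=. (0,2)=* (1,2)=* (2,1)=. -> step gives (0,2)='*' but target has '.' -> reject
  (0,1)=. (0,2)=* (1,2)=* (2,1)=* -> step gives (0,2)='*' but target has '.' -> reject
  (0,1)=* (0,2)=. (1,2)=. (2,1)=. -> step gives (0,0)='*' but target has '.' -> reject
  (0,1)=* (0,2)=. (1,2)=. (2,1)=* -> step gives (0,0)='*' but target has '.' -> reject
  (0,1)=* (0,2)=. (1,2)=* (2,1)=. -> step gives (0,0)='*' but target has '.' -> reject
  (0,1)=* (0,2)=. (1,2)=* (2,1)=* -> step gives (0,0)='*' but target has '.' -> reject
  (0,1)=* (0,2)=* (1,2)=. (2,1)=. -> step gives (0,0)='*' but target has '.' -> reject
  (0,1)=* (0,2)=* (1,2)=. (2,1)=* -> step gives (0,0)='*' but target has '.' -> reject
  (0,1)=* (0,2)=* (1,2)=* (2,1)=. -> step gives (0,0)='*' but target has '.' -> reject
  (0,1)=* (0,2)=* (1,2)=* (2,1)=* -> step gives (0,0)='*' but target has '.' -> reject
Unique solution: (0,1)=dead, (0,2)=dead, (1,2)=dead, (2,1)=dead.
Check: live-neighbor counts of every cell in the completed generation 0:
12121
24344
36553
24454
23331
Applying B3/S23 to generation 0 with these counts gives:
.....
*.*..
*...*
*....
.***.
which matches the target exactly.

Answer: *...*
*..*.
*.***
****.
....*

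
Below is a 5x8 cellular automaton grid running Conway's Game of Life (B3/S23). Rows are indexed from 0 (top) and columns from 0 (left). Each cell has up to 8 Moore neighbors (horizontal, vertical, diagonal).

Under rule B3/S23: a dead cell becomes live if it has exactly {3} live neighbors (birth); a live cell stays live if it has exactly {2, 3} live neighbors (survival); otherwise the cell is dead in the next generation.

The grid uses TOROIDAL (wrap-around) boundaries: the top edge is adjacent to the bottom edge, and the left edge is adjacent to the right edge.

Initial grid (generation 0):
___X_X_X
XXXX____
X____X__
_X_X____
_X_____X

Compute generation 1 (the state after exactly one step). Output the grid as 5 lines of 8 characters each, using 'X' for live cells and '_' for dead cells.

Simulating step by step:
Generation 0 (given above): 13 live cells
Generation 1: 17 live cells
(generation 1 grid is the final answer)

Answer: ___XX_XX
XXXX__XX
X__XX___
_XX_____
____X_X_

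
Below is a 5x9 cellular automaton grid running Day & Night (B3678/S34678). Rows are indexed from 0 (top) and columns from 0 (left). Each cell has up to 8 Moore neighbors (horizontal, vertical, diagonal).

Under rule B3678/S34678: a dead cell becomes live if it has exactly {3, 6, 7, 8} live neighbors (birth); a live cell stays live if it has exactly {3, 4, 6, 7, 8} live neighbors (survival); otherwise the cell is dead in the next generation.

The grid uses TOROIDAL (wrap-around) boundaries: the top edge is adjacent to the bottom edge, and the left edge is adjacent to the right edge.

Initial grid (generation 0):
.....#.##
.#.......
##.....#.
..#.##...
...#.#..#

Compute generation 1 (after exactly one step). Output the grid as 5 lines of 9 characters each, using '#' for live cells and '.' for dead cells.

Answer: #...#.#..
......##.
.##......
##.##.#.#
.....#.#.

Derivation:
Simulating step by step:
Generation 0 (given above): 13 live cells
Generation 1: 15 live cells
(generation 1 grid is the final answer)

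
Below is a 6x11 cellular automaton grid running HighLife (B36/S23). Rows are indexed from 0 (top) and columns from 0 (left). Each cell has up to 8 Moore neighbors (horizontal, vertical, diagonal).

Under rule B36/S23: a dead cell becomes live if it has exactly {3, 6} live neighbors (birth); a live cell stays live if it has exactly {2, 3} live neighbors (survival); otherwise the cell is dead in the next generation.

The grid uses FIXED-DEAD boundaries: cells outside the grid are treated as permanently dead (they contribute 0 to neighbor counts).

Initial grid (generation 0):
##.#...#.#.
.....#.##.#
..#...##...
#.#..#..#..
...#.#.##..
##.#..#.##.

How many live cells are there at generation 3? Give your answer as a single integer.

Answer: 28

Derivation:
Simulating step by step:
Generation 0 (given above): 26 live cells
Generation 1: 23 live cells
......##.#.
.##......#.
.#...#...#.
.#####..#..
#..#.#.....
..#.#.#.##.
Generation 2: 24 live cells
........#..
.##...#..##
#.#..#..##.
##.#.##....
....#.####.
...###.....
Generation 3: 28 live cells
.........#.
.##....#..#
##.###.####
####.......
..#..#.##..
...######..
Population at generation 3: 28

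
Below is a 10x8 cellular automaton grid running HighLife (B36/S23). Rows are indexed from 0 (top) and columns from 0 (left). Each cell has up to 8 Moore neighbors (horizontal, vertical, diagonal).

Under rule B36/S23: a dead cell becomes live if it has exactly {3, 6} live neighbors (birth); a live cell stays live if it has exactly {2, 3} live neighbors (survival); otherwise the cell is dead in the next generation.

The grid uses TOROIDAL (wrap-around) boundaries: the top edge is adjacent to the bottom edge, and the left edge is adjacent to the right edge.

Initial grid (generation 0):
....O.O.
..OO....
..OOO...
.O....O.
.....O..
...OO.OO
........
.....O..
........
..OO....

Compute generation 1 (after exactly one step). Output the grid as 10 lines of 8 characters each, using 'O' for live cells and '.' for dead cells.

Answer: ....O...
..O..O..
.O..O...
..OOOO..
....OO.O
....OOO.
....OOO.
........
........
...O....

Derivation:
Simulating step by step:
Generation 0 (given above): 17 live cells
Generation 1: 19 live cells
(generation 1 grid is the final answer)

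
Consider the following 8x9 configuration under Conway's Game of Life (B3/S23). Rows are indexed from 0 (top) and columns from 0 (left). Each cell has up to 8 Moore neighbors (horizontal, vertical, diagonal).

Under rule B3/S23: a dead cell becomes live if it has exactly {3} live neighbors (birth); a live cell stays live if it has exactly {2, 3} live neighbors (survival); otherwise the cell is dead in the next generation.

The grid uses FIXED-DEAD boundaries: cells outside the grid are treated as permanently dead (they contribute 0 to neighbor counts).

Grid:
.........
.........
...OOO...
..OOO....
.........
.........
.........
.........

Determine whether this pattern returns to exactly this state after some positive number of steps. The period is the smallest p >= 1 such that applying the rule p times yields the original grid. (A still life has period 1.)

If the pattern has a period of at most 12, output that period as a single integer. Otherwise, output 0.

Answer: 2

Derivation:
Simulating and comparing each generation to the original:
Gen 0 (original, given above): 6 live cells
Gen 1: 6 live cells, differs from original
Gen 2: 6 live cells, MATCHES original -> period = 2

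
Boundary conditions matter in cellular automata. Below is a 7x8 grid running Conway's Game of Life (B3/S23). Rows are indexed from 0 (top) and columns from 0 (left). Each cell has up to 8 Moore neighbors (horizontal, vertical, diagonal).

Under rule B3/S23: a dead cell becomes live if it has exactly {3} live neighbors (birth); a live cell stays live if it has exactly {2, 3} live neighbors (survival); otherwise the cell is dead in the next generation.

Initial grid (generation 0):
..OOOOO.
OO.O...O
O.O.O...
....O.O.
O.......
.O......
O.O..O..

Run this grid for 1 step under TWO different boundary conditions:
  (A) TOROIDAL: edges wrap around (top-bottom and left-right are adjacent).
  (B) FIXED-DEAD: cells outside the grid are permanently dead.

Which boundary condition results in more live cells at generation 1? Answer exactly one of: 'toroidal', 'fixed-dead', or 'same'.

Under TOROIDAL boundary, generation 1:
.....OO.
O.....OO
O.O.OO..
.O.O.O.O
........
OO......
..O..OO.
Population = 18

Under FIXED-DEAD boundary, generation 1:
.OOOOOO.
O.....O.
O.O.OO..
.O.O.O..
........
OO......
.O......
Population = 18

Comparison: toroidal=18, fixed-dead=18 -> same

Answer: same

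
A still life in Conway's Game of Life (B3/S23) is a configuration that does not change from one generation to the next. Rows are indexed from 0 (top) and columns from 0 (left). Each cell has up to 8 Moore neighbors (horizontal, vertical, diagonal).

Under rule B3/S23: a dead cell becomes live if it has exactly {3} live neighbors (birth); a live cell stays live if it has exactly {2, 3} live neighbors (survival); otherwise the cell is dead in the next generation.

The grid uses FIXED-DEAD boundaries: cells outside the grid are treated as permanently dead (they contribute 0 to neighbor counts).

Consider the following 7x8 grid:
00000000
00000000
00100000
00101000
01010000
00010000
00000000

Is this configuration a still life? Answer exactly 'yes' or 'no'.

Answer: no

Derivation:
Compute generation 1 and compare to generation 0 (given above):
Generation 1:
00000000
00000000
00010000
01100000
00011000
00100000
00000000
Cell (2,2) differs: gen0=1 vs gen1=0 -> NOT a still life.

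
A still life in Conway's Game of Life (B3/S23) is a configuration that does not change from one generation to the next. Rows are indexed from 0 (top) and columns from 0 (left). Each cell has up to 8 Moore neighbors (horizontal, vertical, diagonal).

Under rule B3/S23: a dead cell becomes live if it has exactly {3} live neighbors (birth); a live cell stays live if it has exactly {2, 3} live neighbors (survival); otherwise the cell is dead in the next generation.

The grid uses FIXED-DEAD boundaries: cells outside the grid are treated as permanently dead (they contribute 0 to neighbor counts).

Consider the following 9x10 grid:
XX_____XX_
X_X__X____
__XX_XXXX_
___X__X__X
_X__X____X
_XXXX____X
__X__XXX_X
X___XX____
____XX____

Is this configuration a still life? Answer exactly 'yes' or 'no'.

Compute generation 1 and compare to generation 0 (given above):
Generation 1:
XX________
X_XXXX____
_XXX_X_XX_
___X__X__X
_X__XX__XX
_X__X_X__X
__X___X_X_
___X______
____XX____
Cell (0,7) differs: gen0=1 vs gen1=0 -> NOT a still life.

Answer: no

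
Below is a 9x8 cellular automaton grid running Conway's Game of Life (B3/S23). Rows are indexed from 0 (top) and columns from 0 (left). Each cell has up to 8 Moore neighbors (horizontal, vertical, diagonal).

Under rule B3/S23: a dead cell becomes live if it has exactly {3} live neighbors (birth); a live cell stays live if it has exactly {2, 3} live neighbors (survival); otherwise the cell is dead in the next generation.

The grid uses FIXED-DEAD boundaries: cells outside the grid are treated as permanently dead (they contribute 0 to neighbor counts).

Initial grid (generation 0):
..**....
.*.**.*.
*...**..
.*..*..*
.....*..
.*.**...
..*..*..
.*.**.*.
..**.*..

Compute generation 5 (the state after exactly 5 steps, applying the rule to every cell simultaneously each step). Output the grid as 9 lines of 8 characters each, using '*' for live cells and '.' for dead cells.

Simulating step by step:
Generation 0 (given above): 25 live cells
Generation 1: 24 live cells
..***...
.*......
***...*.
....*.*.
..**.*..
..****..
.*...*..
.*....*.
..**.*..
Generation 2: 23 live cells
..**....
*.......
***..*..
....*.*.
..*...*.
.*...**.
.*.*.**.
.*..***.
..*.....
Generation 3: 21 live cells
........
*..*....
**...*..
..**..*.
......**
.*..*..*
**.....*
.*.**.*.
.....*..
Generation 4: 34 live cells
........
**......
**.**...
.**..***
..**.***
**.....*
**.*****
***.***.
....**..
Generation 5: 23 live cells
(generation 5 grid is the final answer)

Answer: ........
***.....
...****.
*......*
*..***..
*.......
...*...*
*.*....*
.*.**.*.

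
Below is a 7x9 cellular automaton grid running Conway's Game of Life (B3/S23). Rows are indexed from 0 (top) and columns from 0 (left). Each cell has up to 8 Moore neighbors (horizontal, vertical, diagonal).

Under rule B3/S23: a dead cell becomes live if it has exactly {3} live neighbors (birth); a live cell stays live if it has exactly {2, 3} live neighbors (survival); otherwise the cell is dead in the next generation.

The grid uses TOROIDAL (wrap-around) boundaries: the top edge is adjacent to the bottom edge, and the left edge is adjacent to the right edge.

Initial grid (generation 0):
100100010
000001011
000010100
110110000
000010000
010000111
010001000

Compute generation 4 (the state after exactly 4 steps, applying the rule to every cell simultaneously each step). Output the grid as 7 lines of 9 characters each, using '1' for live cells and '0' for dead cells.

Answer: 001011010
001111110
110000010
000000110
011100111
011100011
001000010

Derivation:
Simulating step by step:
Generation 0 (given above): 19 live cells
Generation 1: 28 live cells
100010010
000011011
100110111
000110000
011111011
100001110
011000000
Generation 2: 22 live cells
110111110
000000000
100000100
010000000
111000011
100001010
110001010
Generation 3: 20 live cells
111011010
110010011
000000000
001000010
001000110
001000010
001000010
Generation 4: 28 live cells
(generation 4 grid is the final answer)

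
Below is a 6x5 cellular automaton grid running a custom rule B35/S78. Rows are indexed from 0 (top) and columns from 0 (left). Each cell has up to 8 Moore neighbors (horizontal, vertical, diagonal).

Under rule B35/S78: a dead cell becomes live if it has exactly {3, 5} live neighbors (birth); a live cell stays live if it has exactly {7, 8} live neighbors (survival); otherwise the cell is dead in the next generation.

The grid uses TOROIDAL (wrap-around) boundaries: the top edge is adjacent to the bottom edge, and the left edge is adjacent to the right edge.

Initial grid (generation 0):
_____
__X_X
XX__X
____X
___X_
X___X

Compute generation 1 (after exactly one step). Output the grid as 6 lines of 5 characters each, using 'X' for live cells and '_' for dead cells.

Simulating step by step:
Generation 0 (given above): 9 live cells
Generation 1: 7 live cells
(generation 1 grid is the final answer)

Answer: X__XX
_X_X_
_____
___X_
X____
_____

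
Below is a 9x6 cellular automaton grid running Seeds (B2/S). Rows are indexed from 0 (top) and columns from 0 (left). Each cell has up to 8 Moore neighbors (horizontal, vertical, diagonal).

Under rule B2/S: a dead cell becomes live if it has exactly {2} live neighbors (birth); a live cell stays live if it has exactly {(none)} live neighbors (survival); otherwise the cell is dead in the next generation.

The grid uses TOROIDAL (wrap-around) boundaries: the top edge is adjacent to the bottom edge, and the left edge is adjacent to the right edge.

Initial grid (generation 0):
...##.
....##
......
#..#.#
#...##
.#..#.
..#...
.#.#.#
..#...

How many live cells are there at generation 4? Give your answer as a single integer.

Simulating step by step:
Generation 0 (given above): 17 live cells
Generation 1: 11 live cells
..#...
......
...#..
.#....
..#...
..#...
.....#
#...#.
##...#
Generation 2: 15 live cells
.....#
..##..
..#...
...#..
...#..
.#.#..
##.##.
......
..###.
Generation 3: 10 live cells
.#....
.#..#.
.#..#.
....#.
......
.....#
.....#
#.....
.....#
Generation 4: 16 live cells
..#.##
...#.#
#.#...
...#.#
....##
#...#.
....#.
....#.
.#....
Population at generation 4: 16

Answer: 16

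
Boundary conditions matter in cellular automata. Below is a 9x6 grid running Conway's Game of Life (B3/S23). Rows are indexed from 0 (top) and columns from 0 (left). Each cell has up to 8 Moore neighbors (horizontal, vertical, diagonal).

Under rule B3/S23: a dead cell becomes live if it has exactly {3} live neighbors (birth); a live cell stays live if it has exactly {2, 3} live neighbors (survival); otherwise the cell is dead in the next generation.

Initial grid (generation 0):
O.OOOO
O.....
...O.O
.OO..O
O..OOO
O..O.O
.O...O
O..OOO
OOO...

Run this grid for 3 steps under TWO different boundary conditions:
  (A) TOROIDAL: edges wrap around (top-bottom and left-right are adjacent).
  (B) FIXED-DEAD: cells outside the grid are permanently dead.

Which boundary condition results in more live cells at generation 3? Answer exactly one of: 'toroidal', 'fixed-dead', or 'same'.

Under TOROIDAL boundary, generation 3:
.OOO..
......
.O...O
O...OO
OOOOOO
..O...
..OOO.
..OO..
..O.O.
Population = 22

Under FIXED-DEAD boundary, generation 3:
....O.
OO.O.O
OO..OO
OO...O
.....O
.....O
....OO
.O..OO
.O....
Population = 20

Comparison: toroidal=22, fixed-dead=20 -> toroidal

Answer: toroidal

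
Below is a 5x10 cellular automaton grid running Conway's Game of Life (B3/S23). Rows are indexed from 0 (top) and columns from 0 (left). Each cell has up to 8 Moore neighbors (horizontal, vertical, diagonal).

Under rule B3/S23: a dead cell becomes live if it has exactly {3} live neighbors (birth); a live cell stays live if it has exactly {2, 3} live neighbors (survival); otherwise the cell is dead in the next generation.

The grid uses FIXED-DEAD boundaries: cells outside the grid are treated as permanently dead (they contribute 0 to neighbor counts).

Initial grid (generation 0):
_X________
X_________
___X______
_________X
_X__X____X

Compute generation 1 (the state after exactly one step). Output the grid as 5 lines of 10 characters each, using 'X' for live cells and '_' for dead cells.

Simulating step by step:
Generation 0 (given above): 7 live cells
Generation 1: 0 live cells
(generation 1 grid is the final answer)

Answer: __________
__________
__________
__________
__________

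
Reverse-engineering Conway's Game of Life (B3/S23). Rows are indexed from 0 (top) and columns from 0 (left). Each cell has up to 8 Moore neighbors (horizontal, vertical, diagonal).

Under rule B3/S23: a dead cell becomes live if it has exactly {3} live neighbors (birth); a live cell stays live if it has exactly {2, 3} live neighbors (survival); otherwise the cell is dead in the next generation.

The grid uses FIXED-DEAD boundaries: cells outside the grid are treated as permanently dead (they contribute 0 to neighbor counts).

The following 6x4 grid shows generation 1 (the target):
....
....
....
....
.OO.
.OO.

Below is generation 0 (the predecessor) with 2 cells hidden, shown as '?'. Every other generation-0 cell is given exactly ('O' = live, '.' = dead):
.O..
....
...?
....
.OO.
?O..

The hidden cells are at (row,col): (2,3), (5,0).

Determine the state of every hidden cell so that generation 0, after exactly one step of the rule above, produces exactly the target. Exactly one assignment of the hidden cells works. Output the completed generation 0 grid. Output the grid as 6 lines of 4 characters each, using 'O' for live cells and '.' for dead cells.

Hidden generation-0 cells (in order): (2,3), (5,0).
A hidden cell only influences target cells in its own 3x3 neighborhood. Try each of the 2^2 = 4 assignments, step the completed generation 0 forward once under B3/S23, and compare with the target:
  (2,3)=. (5,0)=. -> step reproduces the target at every cell -> ACCEPT
  (2,3)=. (5,0)=O -> step gives (4,0)='O' but target has '.' -> reject
  (2,3)=O (5,0)=. -> step gives (3,2)='O' but target has '.' -> reject
  (2,3)=O (5,0)=O -> step gives (3,2)='O' but target has '.' -> reject
Unique solution: (2,3)=dead, (5,0)=dead.
Check: live-neighbor counts of every cell in the completed generation 0:
1010
1110
0000
1221
2221
2231
Applying B3/S23 to generation 0 with these counts gives:
....
....
....
....
.OO.
.OO.
which matches the target exactly.

Answer: .O..
....
....
....
.OO.
.O..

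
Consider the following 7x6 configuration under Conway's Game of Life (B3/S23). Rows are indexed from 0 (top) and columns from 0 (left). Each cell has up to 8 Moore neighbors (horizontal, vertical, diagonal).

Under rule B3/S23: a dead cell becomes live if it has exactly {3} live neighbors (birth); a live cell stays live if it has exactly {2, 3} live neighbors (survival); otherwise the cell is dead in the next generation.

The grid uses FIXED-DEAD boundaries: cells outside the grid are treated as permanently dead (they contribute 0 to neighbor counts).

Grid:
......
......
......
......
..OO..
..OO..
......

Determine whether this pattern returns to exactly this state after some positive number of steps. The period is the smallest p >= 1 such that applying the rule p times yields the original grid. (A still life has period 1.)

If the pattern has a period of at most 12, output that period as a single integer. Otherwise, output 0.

Simulating and comparing each generation to the original:
Gen 0 (original, given above): 4 live cells
Gen 1: 4 live cells, MATCHES original -> period = 1

Answer: 1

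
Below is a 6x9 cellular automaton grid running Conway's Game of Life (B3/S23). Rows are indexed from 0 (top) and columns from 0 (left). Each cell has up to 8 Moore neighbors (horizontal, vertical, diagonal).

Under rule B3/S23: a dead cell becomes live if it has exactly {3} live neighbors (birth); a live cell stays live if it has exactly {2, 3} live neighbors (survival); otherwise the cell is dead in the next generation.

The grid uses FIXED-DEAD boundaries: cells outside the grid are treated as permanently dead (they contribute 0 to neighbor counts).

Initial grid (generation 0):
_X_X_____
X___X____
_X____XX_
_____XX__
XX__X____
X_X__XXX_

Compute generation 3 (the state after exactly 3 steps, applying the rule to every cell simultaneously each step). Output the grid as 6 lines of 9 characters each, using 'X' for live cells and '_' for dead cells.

Simulating step by step:
Generation 0 (given above): 17 live cells
Generation 1: 17 live cells
_________
XXX______
______XX_
XX___XXX_
XX__X__X_
X____XX__
Generation 2: 15 live cells
_X_______
_X_______
__X__X_X_
XX___X__X
____X__X_
XX___XX__
Generation 3: 14 live cells
(generation 3 grid is the final answer)

Answer: _________
_XX______
X_X___X__
_X__XX_XX
____X__X_
_____XX__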